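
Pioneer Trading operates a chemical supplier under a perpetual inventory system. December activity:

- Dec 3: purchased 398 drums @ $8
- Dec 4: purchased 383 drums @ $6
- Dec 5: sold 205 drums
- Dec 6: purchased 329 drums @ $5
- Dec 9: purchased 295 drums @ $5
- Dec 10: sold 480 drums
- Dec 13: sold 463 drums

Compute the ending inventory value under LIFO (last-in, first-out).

Dec 5, 205 sold [LIFO — newest first]: 205 @ $6 = $1,230
Dec 10, 480 sold [LIFO — newest first]: 295 @ $5 + 185 @ $5 = $2,400
Dec 13, 463 sold [LIFO — newest first]: 144 @ $5 + 178 @ $6 + 141 @ $8 = $2,916
Total COGS = $1,230 + $2,400 + $2,916 = $6,546
Ending inventory: 257 @ $8 = $2,056

Ending inventory = $2,056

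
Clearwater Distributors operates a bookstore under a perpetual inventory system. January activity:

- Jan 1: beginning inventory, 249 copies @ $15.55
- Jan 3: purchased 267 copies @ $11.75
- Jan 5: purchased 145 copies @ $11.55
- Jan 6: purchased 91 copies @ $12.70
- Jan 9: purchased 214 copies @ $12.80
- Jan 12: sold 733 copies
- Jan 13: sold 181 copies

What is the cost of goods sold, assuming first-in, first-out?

COGS = $11,913.25

Jan 12, 733 sold [FIFO — oldest first]: 249 @ $15.55 + 267 @ $11.75 + 145 @ $11.55 + 72 @ $12.70 = $9,598.35
Jan 13, 181 sold [FIFO — oldest first]: 19 @ $12.70 + 162 @ $12.80 = $2,314.90
Total COGS = $9,598.35 + $2,314.90 = $11,913.25
Ending inventory: 52 @ $12.80 = $665.60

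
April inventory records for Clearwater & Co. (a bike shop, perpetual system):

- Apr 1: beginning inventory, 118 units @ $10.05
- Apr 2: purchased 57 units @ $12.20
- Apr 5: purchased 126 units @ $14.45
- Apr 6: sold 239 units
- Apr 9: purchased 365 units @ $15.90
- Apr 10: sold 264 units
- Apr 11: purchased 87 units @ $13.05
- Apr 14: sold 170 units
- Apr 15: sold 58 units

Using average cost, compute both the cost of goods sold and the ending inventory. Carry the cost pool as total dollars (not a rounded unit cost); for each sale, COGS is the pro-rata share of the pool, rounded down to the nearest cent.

COGS = $10,320.36; ending inventory = $320.49

After Apr 1: 118 on hand, pool $1,185.90 (≈ $10.0500 each)
After Apr 2: 175 on hand, pool $1,881.30 (≈ $10.7503 each)
After Apr 5: 301 on hand, pool $3,702.00 (≈ $12.2990 each)
Apr 6, sell 239: 239/301 × $3,702.00 → $2,939.46
After Apr 9: 427 on hand, pool $6,566.04 (≈ $15.3771 each)
Apr 10, sell 264: 264/427 × $6,566.04 → $4,059.56
After Apr 11: 250 on hand, pool $3,641.83 (≈ $14.5673 each)
Apr 14, sell 170: 170/250 × $3,641.83 → $2,476.44
Apr 15, sell 58: 58/80 × $1,165.39 → $844.90
Total COGS = $2,939.46 + $4,059.56 + $2,476.44 + $844.90 = $10,320.36
Ending inventory (cost pool remaining) = $320.49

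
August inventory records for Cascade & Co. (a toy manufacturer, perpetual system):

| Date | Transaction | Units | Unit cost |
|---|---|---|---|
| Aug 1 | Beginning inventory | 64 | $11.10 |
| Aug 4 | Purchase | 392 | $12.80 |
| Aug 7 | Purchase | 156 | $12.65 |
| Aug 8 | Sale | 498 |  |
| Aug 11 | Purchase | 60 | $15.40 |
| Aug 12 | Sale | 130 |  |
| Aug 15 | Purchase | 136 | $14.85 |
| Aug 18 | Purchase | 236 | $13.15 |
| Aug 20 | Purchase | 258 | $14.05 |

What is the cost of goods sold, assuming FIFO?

COGS = $7,947.80

Aug 8, 498 sold [FIFO — oldest first]: 64 @ $11.10 + 392 @ $12.80 + 42 @ $12.65 = $6,259.30
Aug 12, 130 sold [FIFO — oldest first]: 114 @ $12.65 + 16 @ $15.40 = $1,688.50
Total COGS = $6,259.30 + $1,688.50 = $7,947.80
Ending inventory: 44 @ $15.40 + 136 @ $14.85 + 236 @ $13.15 + 258 @ $14.05 = $9,425.50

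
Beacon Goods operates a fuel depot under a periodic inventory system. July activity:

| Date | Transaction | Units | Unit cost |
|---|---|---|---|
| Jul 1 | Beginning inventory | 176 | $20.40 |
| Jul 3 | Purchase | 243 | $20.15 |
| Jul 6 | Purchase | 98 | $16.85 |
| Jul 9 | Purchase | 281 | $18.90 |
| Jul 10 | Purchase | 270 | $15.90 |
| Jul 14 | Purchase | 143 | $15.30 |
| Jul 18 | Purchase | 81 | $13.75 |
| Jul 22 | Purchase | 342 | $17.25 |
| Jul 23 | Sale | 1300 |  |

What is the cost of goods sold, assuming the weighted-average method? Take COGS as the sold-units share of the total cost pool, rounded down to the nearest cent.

COGS = $23,027.02

Jul 23, sell 1300: 1300/1634 × $28,943.20 → $23,027.02
Ending inventory (cost pool remaining) = $5,916.18
Check: goods available $28,943.20 = COGS $23,027.02 + ending $5,916.18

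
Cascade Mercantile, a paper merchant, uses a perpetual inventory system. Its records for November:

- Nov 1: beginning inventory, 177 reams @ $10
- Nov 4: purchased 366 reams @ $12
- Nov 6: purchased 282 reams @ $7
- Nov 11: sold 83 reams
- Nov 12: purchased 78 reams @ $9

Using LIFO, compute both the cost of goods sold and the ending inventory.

COGS = $581; ending inventory = $8,257

Nov 11, 83 sold [LIFO — newest first]: 83 @ $7 = $581
Ending inventory: 177 @ $10 + 366 @ $12 + 199 @ $7 + 78 @ $9 = $8,257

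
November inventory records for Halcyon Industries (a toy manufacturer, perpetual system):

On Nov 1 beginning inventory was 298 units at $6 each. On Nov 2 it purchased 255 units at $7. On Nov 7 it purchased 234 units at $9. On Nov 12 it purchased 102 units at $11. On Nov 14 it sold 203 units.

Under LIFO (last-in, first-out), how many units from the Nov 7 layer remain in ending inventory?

133

Nov 14, 203 sold [LIFO — newest first]: 102 @ $11 + 101 @ $9 = $2,031
Ending inventory: 298 @ $6 + 255 @ $7 + 133 @ $9 = $4,770
Check: goods available $6,801 = COGS $2,031 + ending $4,770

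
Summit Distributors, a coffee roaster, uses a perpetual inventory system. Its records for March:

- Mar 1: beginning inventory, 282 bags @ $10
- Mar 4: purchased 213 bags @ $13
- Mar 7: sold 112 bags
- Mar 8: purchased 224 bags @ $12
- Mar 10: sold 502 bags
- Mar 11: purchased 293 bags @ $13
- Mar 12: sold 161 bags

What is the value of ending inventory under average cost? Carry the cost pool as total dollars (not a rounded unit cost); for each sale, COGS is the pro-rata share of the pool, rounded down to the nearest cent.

Ending inventory = $2,990.51

After Mar 1: 282 on hand, pool $2,820.00 (≈ $10.0000 each)
After Mar 4: 495 on hand, pool $5,589.00 (≈ $11.2909 each)
Mar 7, sell 112: 112/495 × $5,589.00 → $1,264.58
After Mar 8: 607 on hand, pool $7,012.42 (≈ $11.5526 each)
Mar 10, sell 502: 502/607 × $7,012.42 → $5,799.39
After Mar 11: 398 on hand, pool $5,022.03 (≈ $12.6182 each)
Mar 12, sell 161: 161/398 × $5,022.03 → $2,031.52
Total COGS = $1,264.58 + $5,799.39 + $2,031.52 = $9,095.49
Ending inventory (cost pool remaining) = $2,990.51
Check: goods available $12,086.00 = COGS $9,095.49 + ending $2,990.51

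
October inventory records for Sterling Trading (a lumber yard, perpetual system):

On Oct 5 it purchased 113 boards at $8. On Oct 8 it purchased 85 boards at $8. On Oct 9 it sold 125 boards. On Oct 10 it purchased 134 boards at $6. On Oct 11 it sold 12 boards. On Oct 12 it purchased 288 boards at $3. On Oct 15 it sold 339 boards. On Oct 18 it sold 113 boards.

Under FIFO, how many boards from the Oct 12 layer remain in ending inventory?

Oct 9, 125 sold [FIFO — oldest first]: 113 @ $8 + 12 @ $8 = $1,000
Oct 11, 12 sold [FIFO — oldest first]: 12 @ $8 = $96
Oct 15, 339 sold [FIFO — oldest first]: 61 @ $8 + 134 @ $6 + 144 @ $3 = $1,724
Oct 18, 113 sold [FIFO — oldest first]: 113 @ $3 = $339
Total COGS = $1,000 + $96 + $1,724 + $339 = $3,159
Ending inventory: 31 @ $3 = $93
Check: goods available $3,252 = COGS $3,159 + ending $93

31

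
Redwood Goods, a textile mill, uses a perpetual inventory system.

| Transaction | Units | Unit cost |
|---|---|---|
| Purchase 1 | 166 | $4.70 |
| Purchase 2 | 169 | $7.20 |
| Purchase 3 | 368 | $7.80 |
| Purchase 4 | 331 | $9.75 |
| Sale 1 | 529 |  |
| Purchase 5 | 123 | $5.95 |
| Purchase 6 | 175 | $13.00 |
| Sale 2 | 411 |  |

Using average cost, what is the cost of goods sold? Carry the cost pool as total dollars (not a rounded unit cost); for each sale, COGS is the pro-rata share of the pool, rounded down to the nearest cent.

After Purchase 1: 166 on hand, pool $780.20 (≈ $4.7000 each)
After Purchase 2: 335 on hand, pool $1,997.00 (≈ $5.9612 each)
After Purchase 3: 703 on hand, pool $4,867.40 (≈ $6.9238 each)
After Purchase 4: 1034 on hand, pool $8,094.65 (≈ $7.8285 each)
Sale 1, sell 529: 529/1034 × $8,094.65 → $4,141.26
After Purchase 5: 628 on hand, pool $4,685.24 (≈ $7.4606 each)
After Purchase 6: 803 on hand, pool $6,960.24 (≈ $8.6678 each)
Sale 2, sell 411: 411/803 × $6,960.24 → $3,562.46
Total COGS = $4,141.26 + $3,562.46 = $7,703.72
Ending inventory (cost pool remaining) = $3,397.78

COGS = $7,703.72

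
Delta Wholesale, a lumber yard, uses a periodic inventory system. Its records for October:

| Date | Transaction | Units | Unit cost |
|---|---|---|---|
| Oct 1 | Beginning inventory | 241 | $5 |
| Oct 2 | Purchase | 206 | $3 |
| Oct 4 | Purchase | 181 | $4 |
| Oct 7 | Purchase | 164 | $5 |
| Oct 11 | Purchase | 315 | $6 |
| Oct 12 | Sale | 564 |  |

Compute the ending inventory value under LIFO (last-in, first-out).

Oct 12, 564 sold [LIFO — newest first]: 315 @ $6 + 164 @ $5 + 85 @ $4 = $3,050
Ending inventory: 241 @ $5 + 206 @ $3 + 96 @ $4 = $2,207
Check: goods available $5,257 = COGS $3,050 + ending $2,207

Ending inventory = $2,207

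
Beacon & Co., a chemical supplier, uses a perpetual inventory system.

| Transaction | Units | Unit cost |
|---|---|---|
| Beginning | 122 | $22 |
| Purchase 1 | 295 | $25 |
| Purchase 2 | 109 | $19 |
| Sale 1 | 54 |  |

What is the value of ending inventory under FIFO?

Sale 1 (54) [FIFO — oldest first]: 54 @ $22 = $1,188
Ending inventory: 68 @ $22 + 295 @ $25 + 109 @ $19 = $10,942

Ending inventory = $10,942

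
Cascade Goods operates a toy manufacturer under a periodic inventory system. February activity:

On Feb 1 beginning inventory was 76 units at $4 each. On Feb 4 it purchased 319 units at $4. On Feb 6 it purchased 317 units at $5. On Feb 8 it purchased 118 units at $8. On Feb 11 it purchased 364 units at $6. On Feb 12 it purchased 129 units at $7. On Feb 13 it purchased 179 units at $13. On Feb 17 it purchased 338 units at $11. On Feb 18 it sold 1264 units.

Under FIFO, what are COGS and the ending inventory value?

COGS = $6,783; ending inventory = $6,458

Feb 18, 1264 sold [FIFO — oldest first]: 76 @ $4 + 319 @ $4 + 317 @ $5 + 118 @ $8 + 364 @ $6 + 70 @ $7 = $6,783
Ending inventory: 59 @ $7 + 179 @ $13 + 338 @ $11 = $6,458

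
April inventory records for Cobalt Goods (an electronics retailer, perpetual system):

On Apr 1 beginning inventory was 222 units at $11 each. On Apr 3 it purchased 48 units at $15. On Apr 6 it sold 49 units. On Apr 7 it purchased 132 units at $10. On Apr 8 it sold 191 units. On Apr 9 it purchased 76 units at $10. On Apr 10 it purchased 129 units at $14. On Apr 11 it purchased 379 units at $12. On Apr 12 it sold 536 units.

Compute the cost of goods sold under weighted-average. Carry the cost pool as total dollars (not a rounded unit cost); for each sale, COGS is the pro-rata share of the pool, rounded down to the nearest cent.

COGS = $9,088.51

After Apr 1: 222 on hand, pool $2,442.00 (≈ $11.0000 each)
After Apr 3: 270 on hand, pool $3,162.00 (≈ $11.7111 each)
Apr 6, sell 49: 49/270 × $3,162.00 → $573.84
After Apr 7: 353 on hand, pool $3,908.16 (≈ $11.0713 each)
Apr 8, sell 191: 191/353 × $3,908.16 → $2,114.61
After Apr 9: 238 on hand, pool $2,553.55 (≈ $10.7292 each)
After Apr 10: 367 on hand, pool $4,359.55 (≈ $11.8789 each)
After Apr 11: 746 on hand, pool $8,907.55 (≈ $11.9404 each)
Apr 12, sell 536: 536/746 × $8,907.55 → $6,400.06
Total COGS = $573.84 + $2,114.61 + $6,400.06 = $9,088.51
Ending inventory (cost pool remaining) = $2,507.49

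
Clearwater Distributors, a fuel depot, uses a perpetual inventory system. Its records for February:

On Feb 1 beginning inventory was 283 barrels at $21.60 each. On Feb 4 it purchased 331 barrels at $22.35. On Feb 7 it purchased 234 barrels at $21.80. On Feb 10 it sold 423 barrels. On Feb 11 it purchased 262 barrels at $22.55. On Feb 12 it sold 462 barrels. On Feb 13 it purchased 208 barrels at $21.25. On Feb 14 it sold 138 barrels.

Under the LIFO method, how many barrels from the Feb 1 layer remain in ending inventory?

Feb 10, 423 sold [LIFO — newest first]: 234 @ $21.80 + 189 @ $22.35 = $9,325.35
Feb 12, 462 sold [LIFO — newest first]: 262 @ $22.55 + 142 @ $22.35 + 58 @ $21.60 = $10,334.60
Feb 14, 138 sold [LIFO — newest first]: 138 @ $21.25 = $2,932.50
Total COGS = $9,325.35 + $10,334.60 + $2,932.50 = $22,592.45
Ending inventory: 225 @ $21.60 + 70 @ $21.25 = $6,347.50
Check: goods available $28,939.95 = COGS $22,592.45 + ending $6,347.50

225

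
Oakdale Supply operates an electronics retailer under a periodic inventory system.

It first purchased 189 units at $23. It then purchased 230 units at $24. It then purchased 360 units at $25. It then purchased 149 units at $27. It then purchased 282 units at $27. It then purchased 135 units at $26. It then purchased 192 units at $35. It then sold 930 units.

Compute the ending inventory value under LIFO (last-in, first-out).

Ending inventory = $14,567

Sale 1 (930) [LIFO — newest first]: 192 @ $35 + 135 @ $26 + 282 @ $27 + 149 @ $27 + 172 @ $25 = $26,167
Ending inventory: 189 @ $23 + 230 @ $24 + 188 @ $25 = $14,567
Check: goods available $40,734 = COGS $26,167 + ending $14,567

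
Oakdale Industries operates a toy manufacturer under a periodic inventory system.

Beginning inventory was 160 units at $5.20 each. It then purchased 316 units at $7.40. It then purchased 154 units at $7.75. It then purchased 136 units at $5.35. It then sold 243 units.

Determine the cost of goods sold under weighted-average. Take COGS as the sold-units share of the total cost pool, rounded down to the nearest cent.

Sale 1, sell 243: 243/766 × $5,091.50 → $1,615.18
Ending inventory (cost pool remaining) = $3,476.32
Check: goods available $5,091.50 = COGS $1,615.18 + ending $3,476.32

COGS = $1,615.18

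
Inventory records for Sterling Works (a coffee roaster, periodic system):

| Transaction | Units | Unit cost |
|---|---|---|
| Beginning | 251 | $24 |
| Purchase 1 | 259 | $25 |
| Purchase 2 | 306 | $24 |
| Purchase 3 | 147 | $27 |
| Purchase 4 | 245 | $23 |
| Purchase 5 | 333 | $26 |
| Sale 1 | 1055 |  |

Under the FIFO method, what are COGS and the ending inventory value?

Sale 1 (1055) [FIFO — oldest first]: 251 @ $24 + 259 @ $25 + 306 @ $24 + 147 @ $27 + 92 @ $23 = $25,928
Ending inventory: 153 @ $23 + 333 @ $26 = $12,177
Check: goods available $38,105 = COGS $25,928 + ending $12,177

COGS = $25,928; ending inventory = $12,177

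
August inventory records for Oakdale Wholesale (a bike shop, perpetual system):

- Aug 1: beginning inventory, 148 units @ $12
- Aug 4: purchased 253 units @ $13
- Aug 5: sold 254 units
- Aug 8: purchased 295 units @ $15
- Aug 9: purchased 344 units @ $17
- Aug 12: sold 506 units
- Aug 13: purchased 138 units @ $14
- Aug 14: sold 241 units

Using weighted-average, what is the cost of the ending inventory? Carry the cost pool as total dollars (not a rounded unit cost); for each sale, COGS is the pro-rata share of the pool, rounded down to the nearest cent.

After Aug 1: 148 on hand, pool $1,776.00 (≈ $12.0000 each)
After Aug 4: 401 on hand, pool $5,065.00 (≈ $12.6309 each)
Aug 5, sell 254: 254/401 × $5,065.00 → $3,208.25
After Aug 8: 442 on hand, pool $6,281.75 (≈ $14.2121 each)
After Aug 9: 786 on hand, pool $12,129.75 (≈ $15.4323 each)
Aug 12, sell 506: 506/786 × $12,129.75 → $7,808.71
After Aug 13: 418 on hand, pool $6,253.04 (≈ $14.9594 each)
Aug 14, sell 241: 241/418 × $6,253.04 → $3,605.22
Total COGS = $3,208.25 + $7,808.71 + $3,605.22 = $14,622.18
Ending inventory (cost pool remaining) = $2,647.82

Ending inventory = $2,647.82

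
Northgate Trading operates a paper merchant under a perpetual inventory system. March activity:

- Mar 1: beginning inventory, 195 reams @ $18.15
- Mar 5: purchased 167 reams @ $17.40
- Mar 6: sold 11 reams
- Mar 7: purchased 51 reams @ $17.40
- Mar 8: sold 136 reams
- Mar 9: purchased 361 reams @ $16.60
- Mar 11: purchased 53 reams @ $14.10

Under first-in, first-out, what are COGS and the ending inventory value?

Mar 6, 11 sold [FIFO — oldest first]: 11 @ $18.15 = $199.65
Mar 8, 136 sold [FIFO — oldest first]: 136 @ $18.15 = $2,468.40
Total COGS = $199.65 + $2,468.40 = $2,668.05
Ending inventory: 48 @ $18.15 + 167 @ $17.40 + 51 @ $17.40 + 361 @ $16.60 + 53 @ $14.10 = $11,404.30

COGS = $2,668.05; ending inventory = $11,404.30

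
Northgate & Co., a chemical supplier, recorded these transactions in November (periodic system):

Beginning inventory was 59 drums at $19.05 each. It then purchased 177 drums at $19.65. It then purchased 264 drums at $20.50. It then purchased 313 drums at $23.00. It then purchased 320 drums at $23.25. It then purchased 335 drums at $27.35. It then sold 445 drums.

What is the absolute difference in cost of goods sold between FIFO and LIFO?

$2,833.25

FIFO COGS: 59 @ $19.05 + 177 @ $19.65 + 209 @ $20.50 = $8,886.50
LIFO COGS: 335 @ $27.35 + 110 @ $23.25 = $11,719.75
Difference = |$8,886.50 − $11,719.75| = $2,833.25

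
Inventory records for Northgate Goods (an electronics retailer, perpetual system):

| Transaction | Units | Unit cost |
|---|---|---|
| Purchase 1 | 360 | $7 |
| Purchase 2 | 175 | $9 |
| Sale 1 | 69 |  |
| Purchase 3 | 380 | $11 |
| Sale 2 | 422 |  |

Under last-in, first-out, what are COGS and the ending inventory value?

Sale 1 (69) [LIFO — newest first]: 69 @ $9 = $621
Sale 2 (422) [LIFO — newest first]: 380 @ $11 + 42 @ $9 = $4,558
Total COGS = $621 + $4,558 = $5,179
Ending inventory: 360 @ $7 + 64 @ $9 = $3,096
Check: goods available $8,275 = COGS $5,179 + ending $3,096

COGS = $5,179; ending inventory = $3,096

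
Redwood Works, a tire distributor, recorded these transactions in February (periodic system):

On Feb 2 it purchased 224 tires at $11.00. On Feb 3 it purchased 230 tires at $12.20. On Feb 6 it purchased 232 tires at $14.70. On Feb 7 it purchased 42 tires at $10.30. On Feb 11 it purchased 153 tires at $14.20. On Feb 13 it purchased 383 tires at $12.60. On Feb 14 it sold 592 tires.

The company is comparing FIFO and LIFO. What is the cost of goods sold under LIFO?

FIFO COGS: 224 @ $11.00 + 230 @ $12.20 + 138 @ $14.70 = $7,298.60
LIFO COGS: 383 @ $12.60 + 153 @ $14.20 + 42 @ $10.30 + 14 @ $14.70 = $7,636.80

COGS = $7,636.80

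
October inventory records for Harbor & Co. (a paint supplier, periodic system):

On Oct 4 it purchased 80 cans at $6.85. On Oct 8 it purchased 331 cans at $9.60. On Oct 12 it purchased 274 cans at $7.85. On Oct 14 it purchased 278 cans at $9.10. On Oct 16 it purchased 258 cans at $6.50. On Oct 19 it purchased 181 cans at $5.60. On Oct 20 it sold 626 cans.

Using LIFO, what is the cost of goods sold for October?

Oct 20, 626 sold [LIFO — newest first]: 181 @ $5.60 + 258 @ $6.50 + 187 @ $9.10 = $4,392.30
Ending inventory: 80 @ $6.85 + 331 @ $9.60 + 274 @ $7.85 + 91 @ $9.10 = $6,704.60
Check: goods available $11,096.90 = COGS $4,392.30 + ending $6,704.60

COGS = $4,392.30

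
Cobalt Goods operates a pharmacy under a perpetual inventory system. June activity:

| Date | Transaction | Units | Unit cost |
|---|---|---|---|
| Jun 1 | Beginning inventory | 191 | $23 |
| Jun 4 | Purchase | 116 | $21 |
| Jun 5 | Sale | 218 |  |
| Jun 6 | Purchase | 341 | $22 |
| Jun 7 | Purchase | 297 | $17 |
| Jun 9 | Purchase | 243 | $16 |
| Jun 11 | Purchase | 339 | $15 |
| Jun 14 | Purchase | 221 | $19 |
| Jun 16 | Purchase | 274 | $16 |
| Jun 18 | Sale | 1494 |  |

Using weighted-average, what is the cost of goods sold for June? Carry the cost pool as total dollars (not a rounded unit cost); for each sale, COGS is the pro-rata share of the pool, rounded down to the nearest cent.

COGS = $31,422.20

After Jun 1: 191 on hand, pool $4,393.00 (≈ $23.0000 each)
After Jun 4: 307 on hand, pool $6,829.00 (≈ $22.2443 each)
Jun 5, sell 218: 218/307 × $6,829.00 → $4,849.25
After Jun 6: 430 on hand, pool $9,481.75 (≈ $22.0506 each)
After Jun 7: 727 on hand, pool $14,530.75 (≈ $19.9873 each)
After Jun 9: 970 on hand, pool $18,418.75 (≈ $18.9884 each)
After Jun 11: 1309 on hand, pool $23,503.75 (≈ $17.9555 each)
After Jun 14: 1530 on hand, pool $27,702.75 (≈ $18.1064 each)
After Jun 16: 1804 on hand, pool $32,086.75 (≈ $17.7864 each)
Jun 18, sell 1494: 1494/1804 × $32,086.75 → $26,572.95
Total COGS = $4,849.25 + $26,572.95 = $31,422.20
Ending inventory (cost pool remaining) = $5,513.80
Check: goods available $36,936.00 = COGS $31,422.20 + ending $5,513.80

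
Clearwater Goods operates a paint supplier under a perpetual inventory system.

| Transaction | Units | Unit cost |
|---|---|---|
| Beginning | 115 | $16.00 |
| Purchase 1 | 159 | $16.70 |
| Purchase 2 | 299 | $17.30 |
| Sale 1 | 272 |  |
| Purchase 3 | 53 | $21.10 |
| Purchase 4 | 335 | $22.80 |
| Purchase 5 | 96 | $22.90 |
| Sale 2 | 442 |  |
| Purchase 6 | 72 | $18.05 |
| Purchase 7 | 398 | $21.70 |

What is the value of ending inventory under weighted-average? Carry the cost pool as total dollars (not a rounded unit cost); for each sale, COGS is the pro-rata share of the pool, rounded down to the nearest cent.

After Beginning: 115 on hand, pool $1,840.00 (≈ $16.0000 each)
After Purchase 1: 274 on hand, pool $4,495.30 (≈ $16.4062 each)
After Purchase 2: 573 on hand, pool $9,668.00 (≈ $16.8726 each)
Sale 1, sell 272: 272/573 × $9,668.00 → $4,589.34
After Purchase 3: 354 on hand, pool $6,196.96 (≈ $17.5055 each)
After Purchase 4: 689 on hand, pool $13,834.96 (≈ $20.0798 each)
After Purchase 5: 785 on hand, pool $16,033.36 (≈ $20.4247 each)
Sale 2, sell 442: 442/785 × $16,033.36 → $9,027.70
After Purchase 6: 415 on hand, pool $8,305.26 (≈ $20.0127 each)
After Purchase 7: 813 on hand, pool $16,941.86 (≈ $20.8387 each)
Total COGS = $4,589.34 + $9,027.70 = $13,617.04
Ending inventory (cost pool remaining) = $16,941.86

Ending inventory = $16,941.86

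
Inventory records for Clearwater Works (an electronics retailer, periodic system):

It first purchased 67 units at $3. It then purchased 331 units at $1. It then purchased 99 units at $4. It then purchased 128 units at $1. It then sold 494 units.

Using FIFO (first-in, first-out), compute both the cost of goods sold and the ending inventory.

COGS = $916; ending inventory = $140

Sale 1 (494) [FIFO — oldest first]: 67 @ $3 + 331 @ $1 + 96 @ $4 = $916
Ending inventory: 3 @ $4 + 128 @ $1 = $140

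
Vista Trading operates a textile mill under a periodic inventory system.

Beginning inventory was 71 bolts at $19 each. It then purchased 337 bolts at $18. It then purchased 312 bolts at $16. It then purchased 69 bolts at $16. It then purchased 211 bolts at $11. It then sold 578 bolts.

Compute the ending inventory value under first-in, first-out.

Ending inventory = $5,697

Sale 1 (578) [FIFO — oldest first]: 71 @ $19 + 337 @ $18 + 170 @ $16 = $10,135
Ending inventory: 142 @ $16 + 69 @ $16 + 211 @ $11 = $5,697
Check: goods available $15,832 = COGS $10,135 + ending $5,697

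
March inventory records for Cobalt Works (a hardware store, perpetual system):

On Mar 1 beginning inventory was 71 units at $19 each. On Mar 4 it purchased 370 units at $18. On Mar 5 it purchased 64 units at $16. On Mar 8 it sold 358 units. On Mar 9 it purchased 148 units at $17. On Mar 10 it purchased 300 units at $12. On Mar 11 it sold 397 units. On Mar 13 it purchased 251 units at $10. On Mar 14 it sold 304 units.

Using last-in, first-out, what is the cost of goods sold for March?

COGS = $14,978

Mar 8, 358 sold [LIFO — newest first]: 64 @ $16 + 294 @ $18 = $6,316
Mar 11, 397 sold [LIFO — newest first]: 300 @ $12 + 97 @ $17 = $5,249
Mar 14, 304 sold [LIFO — newest first]: 251 @ $10 + 51 @ $17 + 2 @ $18 = $3,413
Total COGS = $6,316 + $5,249 + $3,413 = $14,978
Ending inventory: 71 @ $19 + 74 @ $18 = $2,681
Check: goods available $17,659 = COGS $14,978 + ending $2,681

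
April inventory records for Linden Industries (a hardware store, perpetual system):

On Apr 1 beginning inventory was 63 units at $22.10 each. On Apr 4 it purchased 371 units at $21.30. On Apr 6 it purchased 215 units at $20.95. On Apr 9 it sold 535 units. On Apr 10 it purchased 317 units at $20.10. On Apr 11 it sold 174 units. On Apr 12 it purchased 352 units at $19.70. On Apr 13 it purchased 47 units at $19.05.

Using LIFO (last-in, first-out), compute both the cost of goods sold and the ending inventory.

Apr 9, 535 sold [LIFO — newest first]: 215 @ $20.95 + 320 @ $21.30 = $11,320.25
Apr 11, 174 sold [LIFO — newest first]: 174 @ $20.10 = $3,497.40
Total COGS = $11,320.25 + $3,497.40 = $14,817.65
Ending inventory: 63 @ $22.10 + 51 @ $21.30 + 143 @ $20.10 + 352 @ $19.70 + 47 @ $19.05 = $13,182.65

COGS = $14,817.65; ending inventory = $13,182.65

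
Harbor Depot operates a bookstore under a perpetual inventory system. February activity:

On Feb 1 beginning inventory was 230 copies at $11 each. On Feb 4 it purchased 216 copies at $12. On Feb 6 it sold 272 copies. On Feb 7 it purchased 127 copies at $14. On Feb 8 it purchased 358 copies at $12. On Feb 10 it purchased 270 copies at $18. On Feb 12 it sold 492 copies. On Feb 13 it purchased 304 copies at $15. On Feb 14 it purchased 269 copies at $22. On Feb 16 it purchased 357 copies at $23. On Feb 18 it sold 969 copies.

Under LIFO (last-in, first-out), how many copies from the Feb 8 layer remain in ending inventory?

Feb 6, 272 sold [LIFO — newest first]: 216 @ $12 + 56 @ $11 = $3,208
Feb 12, 492 sold [LIFO — newest first]: 270 @ $18 + 222 @ $12 = $7,524
Feb 18, 969 sold [LIFO — newest first]: 357 @ $23 + 269 @ $22 + 304 @ $15 + 39 @ $12 = $19,157
Total COGS = $3,208 + $7,524 + $19,157 = $29,889
Ending inventory: 174 @ $11 + 127 @ $14 + 97 @ $12 = $4,856

97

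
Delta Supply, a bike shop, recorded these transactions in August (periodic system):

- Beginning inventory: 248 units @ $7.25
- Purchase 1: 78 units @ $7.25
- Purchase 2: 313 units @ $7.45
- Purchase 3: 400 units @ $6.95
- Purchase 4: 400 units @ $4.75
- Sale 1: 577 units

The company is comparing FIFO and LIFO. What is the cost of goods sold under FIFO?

FIFO COGS: 248 @ $7.25 + 78 @ $7.25 + 251 @ $7.45 = $4,233.45
LIFO COGS: 400 @ $4.75 + 177 @ $6.95 = $3,130.15

COGS = $4,233.45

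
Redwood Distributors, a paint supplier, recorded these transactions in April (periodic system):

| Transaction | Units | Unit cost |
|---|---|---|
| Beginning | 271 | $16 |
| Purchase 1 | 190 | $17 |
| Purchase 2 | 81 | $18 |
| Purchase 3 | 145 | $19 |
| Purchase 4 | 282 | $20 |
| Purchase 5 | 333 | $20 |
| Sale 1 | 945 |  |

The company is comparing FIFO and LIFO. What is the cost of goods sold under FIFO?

FIFO COGS: 271 @ $16 + 190 @ $17 + 81 @ $18 + 145 @ $19 + 258 @ $20 = $16,939
LIFO COGS: 333 @ $20 + 282 @ $20 + 145 @ $19 + 81 @ $18 + 104 @ $17 = $18,281

COGS = $16,939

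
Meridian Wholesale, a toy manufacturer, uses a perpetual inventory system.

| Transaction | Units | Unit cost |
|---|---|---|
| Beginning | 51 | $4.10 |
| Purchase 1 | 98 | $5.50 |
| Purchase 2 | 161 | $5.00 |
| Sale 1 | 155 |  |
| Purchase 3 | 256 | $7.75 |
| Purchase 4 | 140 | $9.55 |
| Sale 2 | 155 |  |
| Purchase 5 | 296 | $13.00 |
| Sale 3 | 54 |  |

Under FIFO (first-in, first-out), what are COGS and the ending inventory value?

Sale 1 (155) [FIFO — oldest first]: 51 @ $4.10 + 98 @ $5.50 + 6 @ $5.00 = $778.10
Sale 2 (155) [FIFO — oldest first]: 155 @ $5.00 = $775.00
Sale 3 (54) [FIFO — oldest first]: 54 @ $7.75 = $418.50
Total COGS = $778.10 + $775.00 + $418.50 = $1,971.60
Ending inventory: 202 @ $7.75 + 140 @ $9.55 + 296 @ $13.00 = $6,750.50

COGS = $1,971.60; ending inventory = $6,750.50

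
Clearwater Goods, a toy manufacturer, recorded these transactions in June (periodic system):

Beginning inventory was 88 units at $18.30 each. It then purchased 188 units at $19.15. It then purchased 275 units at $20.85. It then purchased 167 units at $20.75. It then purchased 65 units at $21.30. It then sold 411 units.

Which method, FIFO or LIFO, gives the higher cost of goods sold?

LIFO

FIFO COGS: 88 @ $18.30 + 188 @ $19.15 + 135 @ $20.85 = $8,025.35
LIFO COGS: 65 @ $21.30 + 167 @ $20.75 + 179 @ $20.85 = $8,581.90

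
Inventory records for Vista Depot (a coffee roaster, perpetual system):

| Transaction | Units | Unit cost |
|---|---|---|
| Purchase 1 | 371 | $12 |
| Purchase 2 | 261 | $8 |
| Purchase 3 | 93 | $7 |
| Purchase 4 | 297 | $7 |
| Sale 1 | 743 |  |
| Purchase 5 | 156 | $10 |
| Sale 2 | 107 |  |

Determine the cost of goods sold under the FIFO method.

COGS = $8,066

Sale 1 (743) [FIFO — oldest first]: 371 @ $12 + 261 @ $8 + 93 @ $7 + 18 @ $7 = $7,317
Sale 2 (107) [FIFO — oldest first]: 107 @ $7 = $749
Total COGS = $7,317 + $749 = $8,066
Ending inventory: 172 @ $7 + 156 @ $10 = $2,764
Check: goods available $10,830 = COGS $8,066 + ending $2,764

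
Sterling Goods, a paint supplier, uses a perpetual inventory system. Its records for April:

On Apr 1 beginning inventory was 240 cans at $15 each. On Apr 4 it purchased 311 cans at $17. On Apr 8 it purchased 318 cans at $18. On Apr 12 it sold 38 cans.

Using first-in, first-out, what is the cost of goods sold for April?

Apr 12, 38 sold [FIFO — oldest first]: 38 @ $15 = $570
Ending inventory: 202 @ $15 + 311 @ $17 + 318 @ $18 = $14,041

COGS = $570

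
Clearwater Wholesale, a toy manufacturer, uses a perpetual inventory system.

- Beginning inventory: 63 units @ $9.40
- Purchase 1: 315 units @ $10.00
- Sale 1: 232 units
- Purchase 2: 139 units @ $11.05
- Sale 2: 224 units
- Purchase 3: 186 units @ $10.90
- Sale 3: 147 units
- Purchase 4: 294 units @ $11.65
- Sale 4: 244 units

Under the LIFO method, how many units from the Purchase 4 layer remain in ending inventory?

50

Sale 1 (232) [LIFO — newest first]: 232 @ $10.00 = $2,320.00
Sale 2 (224) [LIFO — newest first]: 139 @ $11.05 + 83 @ $10.00 + 2 @ $9.40 = $2,384.75
Sale 3 (147) [LIFO — newest first]: 147 @ $10.90 = $1,602.30
Sale 4 (244) [LIFO — newest first]: 244 @ $11.65 = $2,842.60
Total COGS = $2,320.00 + $2,384.75 + $1,602.30 + $2,842.60 = $9,149.65
Ending inventory: 61 @ $9.40 + 39 @ $10.90 + 50 @ $11.65 = $1,581.00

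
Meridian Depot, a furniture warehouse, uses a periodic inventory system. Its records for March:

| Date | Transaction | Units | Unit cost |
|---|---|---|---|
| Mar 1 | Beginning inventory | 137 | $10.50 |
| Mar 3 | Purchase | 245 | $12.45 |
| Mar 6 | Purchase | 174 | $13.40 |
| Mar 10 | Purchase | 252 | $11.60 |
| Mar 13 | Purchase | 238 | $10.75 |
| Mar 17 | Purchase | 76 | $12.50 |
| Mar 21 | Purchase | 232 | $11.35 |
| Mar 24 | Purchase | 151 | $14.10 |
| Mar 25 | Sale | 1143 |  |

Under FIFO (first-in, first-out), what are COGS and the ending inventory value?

COGS = $13,490.40; ending inventory = $4,523.95

Mar 25, 1143 sold [FIFO — oldest first]: 137 @ $10.50 + 245 @ $12.45 + 174 @ $13.40 + 252 @ $11.60 + 238 @ $10.75 + 76 @ $12.50 + 21 @ $11.35 = $13,490.40
Ending inventory: 211 @ $11.35 + 151 @ $14.10 = $4,523.95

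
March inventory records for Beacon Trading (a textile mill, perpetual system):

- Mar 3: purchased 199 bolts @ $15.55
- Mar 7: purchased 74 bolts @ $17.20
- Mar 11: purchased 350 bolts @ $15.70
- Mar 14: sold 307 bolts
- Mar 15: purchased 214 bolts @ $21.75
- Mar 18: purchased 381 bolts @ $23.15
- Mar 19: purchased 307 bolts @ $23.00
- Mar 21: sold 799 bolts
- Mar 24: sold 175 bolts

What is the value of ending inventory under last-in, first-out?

Ending inventory = $3,868.45

Mar 14, 307 sold [LIFO — newest first]: 307 @ $15.70 = $4,819.90
Mar 21, 799 sold [LIFO — newest first]: 307 @ $23.00 + 381 @ $23.15 + 111 @ $21.75 = $18,295.40
Mar 24, 175 sold [LIFO — newest first]: 103 @ $21.75 + 43 @ $15.70 + 29 @ $17.20 = $3,414.15
Total COGS = $4,819.90 + $18,295.40 + $3,414.15 = $26,529.45
Ending inventory: 199 @ $15.55 + 45 @ $17.20 = $3,868.45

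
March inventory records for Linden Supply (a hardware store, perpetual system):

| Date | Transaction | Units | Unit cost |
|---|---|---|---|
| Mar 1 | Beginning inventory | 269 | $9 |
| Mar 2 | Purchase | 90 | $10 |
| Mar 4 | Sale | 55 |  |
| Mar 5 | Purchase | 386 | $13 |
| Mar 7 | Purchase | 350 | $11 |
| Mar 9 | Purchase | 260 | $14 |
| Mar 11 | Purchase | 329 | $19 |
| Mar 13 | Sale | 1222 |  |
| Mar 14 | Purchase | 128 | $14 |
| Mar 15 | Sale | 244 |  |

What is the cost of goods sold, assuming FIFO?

COGS = $18,983

Mar 4, 55 sold [FIFO — oldest first]: 55 @ $9 = $495
Mar 13, 1222 sold [FIFO — oldest first]: 214 @ $9 + 90 @ $10 + 386 @ $13 + 350 @ $11 + 182 @ $14 = $14,242
Mar 15, 244 sold [FIFO — oldest first]: 78 @ $14 + 166 @ $19 = $4,246
Total COGS = $495 + $14,242 + $4,246 = $18,983
Ending inventory: 163 @ $19 + 128 @ $14 = $4,889
Check: goods available $23,872 = COGS $18,983 + ending $4,889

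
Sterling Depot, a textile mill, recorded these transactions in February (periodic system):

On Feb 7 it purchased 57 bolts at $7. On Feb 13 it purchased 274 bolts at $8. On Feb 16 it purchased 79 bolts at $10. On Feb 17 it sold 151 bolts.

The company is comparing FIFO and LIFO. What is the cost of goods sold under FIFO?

COGS = $1,151

FIFO COGS: 57 @ $7 + 94 @ $8 = $1,151
LIFO COGS: 79 @ $10 + 72 @ $8 = $1,366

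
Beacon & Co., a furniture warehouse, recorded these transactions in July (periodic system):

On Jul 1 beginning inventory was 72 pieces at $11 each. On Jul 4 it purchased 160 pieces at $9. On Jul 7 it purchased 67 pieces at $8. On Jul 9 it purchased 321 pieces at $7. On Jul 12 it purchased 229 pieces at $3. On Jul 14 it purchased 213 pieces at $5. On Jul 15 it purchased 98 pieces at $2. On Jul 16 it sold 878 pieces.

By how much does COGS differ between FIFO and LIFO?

$1,516

FIFO COGS: 72 @ $11 + 160 @ $9 + 67 @ $8 + 321 @ $7 + 229 @ $3 + 29 @ $5 = $5,847
LIFO COGS: 98 @ $2 + 213 @ $5 + 229 @ $3 + 321 @ $7 + 17 @ $8 = $4,331
Difference = |$5,847 − $4,331| = $1,516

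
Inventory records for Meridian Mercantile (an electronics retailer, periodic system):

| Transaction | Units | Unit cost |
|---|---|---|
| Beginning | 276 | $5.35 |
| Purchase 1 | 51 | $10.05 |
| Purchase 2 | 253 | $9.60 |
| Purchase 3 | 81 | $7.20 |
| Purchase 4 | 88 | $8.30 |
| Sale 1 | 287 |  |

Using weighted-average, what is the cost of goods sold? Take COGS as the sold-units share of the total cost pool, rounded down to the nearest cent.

COGS = $2,196.20

Sale 1, sell 287: 287/749 × $5,731.55 → $2,196.20
Ending inventory (cost pool remaining) = $3,535.35
Check: goods available $5,731.55 = COGS $2,196.20 + ending $3,535.35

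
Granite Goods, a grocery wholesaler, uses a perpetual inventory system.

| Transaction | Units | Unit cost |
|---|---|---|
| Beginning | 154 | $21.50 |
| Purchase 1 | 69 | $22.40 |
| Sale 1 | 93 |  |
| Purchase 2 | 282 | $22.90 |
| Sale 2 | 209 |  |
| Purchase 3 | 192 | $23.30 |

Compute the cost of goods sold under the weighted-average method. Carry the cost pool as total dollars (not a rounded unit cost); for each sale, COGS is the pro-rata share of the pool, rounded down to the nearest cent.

After Beginning: 154 on hand, pool $3,311.00 (≈ $21.5000 each)
After Purchase 1: 223 on hand, pool $4,856.60 (≈ $21.7785 each)
Sale 1, sell 93: 93/223 × $4,856.60 → $2,025.39
After Purchase 2: 412 on hand, pool $9,289.01 (≈ $22.5461 each)
Sale 2, sell 209: 209/412 × $9,289.01 → $4,712.14
After Purchase 3: 395 on hand, pool $9,050.47 (≈ $22.9126 each)
Total COGS = $2,025.39 + $4,712.14 = $6,737.53
Ending inventory (cost pool remaining) = $9,050.47

COGS = $6,737.53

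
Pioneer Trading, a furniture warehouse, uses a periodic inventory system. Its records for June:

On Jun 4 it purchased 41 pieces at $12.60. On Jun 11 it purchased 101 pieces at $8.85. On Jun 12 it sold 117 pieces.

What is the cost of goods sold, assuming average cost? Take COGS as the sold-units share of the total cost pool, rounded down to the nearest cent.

Jun 12, sell 117: 117/142 × $1,410.45 → $1,162.13
Ending inventory (cost pool remaining) = $248.32
Check: goods available $1,410.45 = COGS $1,162.13 + ending $248.32

COGS = $1,162.13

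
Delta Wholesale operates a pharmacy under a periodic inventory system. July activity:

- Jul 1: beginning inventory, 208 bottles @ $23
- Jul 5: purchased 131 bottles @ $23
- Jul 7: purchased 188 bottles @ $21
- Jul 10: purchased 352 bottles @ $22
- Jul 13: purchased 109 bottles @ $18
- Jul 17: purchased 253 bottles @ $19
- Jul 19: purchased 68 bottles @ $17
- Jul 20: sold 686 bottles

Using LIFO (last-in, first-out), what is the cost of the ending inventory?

Ending inventory = $13,857

Jul 20, 686 sold [LIFO — newest first]: 68 @ $17 + 253 @ $19 + 109 @ $18 + 256 @ $22 = $13,557
Ending inventory: 208 @ $23 + 131 @ $23 + 188 @ $21 + 96 @ $22 = $13,857
Check: goods available $27,414 = COGS $13,557 + ending $13,857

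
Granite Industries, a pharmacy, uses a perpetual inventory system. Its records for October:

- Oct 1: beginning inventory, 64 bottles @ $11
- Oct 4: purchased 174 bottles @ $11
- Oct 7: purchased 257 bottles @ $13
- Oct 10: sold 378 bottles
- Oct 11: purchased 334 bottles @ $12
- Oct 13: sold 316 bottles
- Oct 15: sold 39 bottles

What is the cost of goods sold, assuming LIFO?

Oct 10, 378 sold [LIFO — newest first]: 257 @ $13 + 121 @ $11 = $4,672
Oct 13, 316 sold [LIFO — newest first]: 316 @ $12 = $3,792
Oct 15, 39 sold [LIFO — newest first]: 18 @ $12 + 21 @ $11 = $447
Total COGS = $4,672 + $3,792 + $447 = $8,911
Ending inventory: 64 @ $11 + 32 @ $11 = $1,056

COGS = $8,911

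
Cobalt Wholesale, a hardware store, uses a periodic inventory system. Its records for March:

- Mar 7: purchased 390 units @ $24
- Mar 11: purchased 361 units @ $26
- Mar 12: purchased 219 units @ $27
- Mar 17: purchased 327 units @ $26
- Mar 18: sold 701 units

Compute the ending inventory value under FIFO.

Mar 18, 701 sold [FIFO — oldest first]: 390 @ $24 + 311 @ $26 = $17,446
Ending inventory: 50 @ $26 + 219 @ $27 + 327 @ $26 = $15,715

Ending inventory = $15,715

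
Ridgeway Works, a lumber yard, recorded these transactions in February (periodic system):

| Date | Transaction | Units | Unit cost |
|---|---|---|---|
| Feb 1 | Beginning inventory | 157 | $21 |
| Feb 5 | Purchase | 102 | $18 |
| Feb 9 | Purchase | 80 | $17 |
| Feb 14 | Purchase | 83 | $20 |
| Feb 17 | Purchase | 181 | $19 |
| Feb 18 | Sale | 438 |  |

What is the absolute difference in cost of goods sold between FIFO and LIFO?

$306

FIFO COGS: 157 @ $21 + 102 @ $18 + 80 @ $17 + 83 @ $20 + 16 @ $19 = $8,457
LIFO COGS: 181 @ $19 + 83 @ $20 + 80 @ $17 + 94 @ $18 = $8,151
Difference = |$8,457 − $8,151| = $306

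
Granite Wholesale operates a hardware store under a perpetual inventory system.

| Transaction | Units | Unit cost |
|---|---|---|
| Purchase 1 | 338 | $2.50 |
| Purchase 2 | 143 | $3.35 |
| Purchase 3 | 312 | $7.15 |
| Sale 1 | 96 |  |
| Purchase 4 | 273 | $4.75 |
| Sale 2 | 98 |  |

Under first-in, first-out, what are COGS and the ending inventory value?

Sale 1 (96) [FIFO — oldest first]: 96 @ $2.50 = $240.00
Sale 2 (98) [FIFO — oldest first]: 98 @ $2.50 = $245.00
Total COGS = $240.00 + $245.00 = $485.00
Ending inventory: 144 @ $2.50 + 143 @ $3.35 + 312 @ $7.15 + 273 @ $4.75 = $4,366.60
Check: goods available $4,851.60 = COGS $485.00 + ending $4,366.60

COGS = $485.00; ending inventory = $4,366.60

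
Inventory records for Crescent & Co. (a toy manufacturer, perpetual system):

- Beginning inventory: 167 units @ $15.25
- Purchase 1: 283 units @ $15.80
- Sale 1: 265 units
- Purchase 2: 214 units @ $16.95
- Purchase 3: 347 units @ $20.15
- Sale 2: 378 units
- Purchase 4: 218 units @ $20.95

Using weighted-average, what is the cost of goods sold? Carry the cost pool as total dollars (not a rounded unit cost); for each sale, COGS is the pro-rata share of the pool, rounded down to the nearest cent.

After Beginning: 167 on hand, pool $2,546.75 (≈ $15.2500 each)
After Purchase 1: 450 on hand, pool $7,018.15 (≈ $15.5959 each)
Sale 1, sell 265: 265/450 × $7,018.15 → $4,132.91
After Purchase 2: 399 on hand, pool $6,512.54 (≈ $16.3222 each)
After Purchase 3: 746 on hand, pool $13,504.59 (≈ $18.1027 each)
Sale 2, sell 378: 378/746 × $13,504.59 → $6,842.80
After Purchase 4: 586 on hand, pool $11,228.89 (≈ $19.1619 each)
Total COGS = $4,132.91 + $6,842.80 = $10,975.71
Ending inventory (cost pool remaining) = $11,228.89
Check: goods available $22,204.60 = COGS $10,975.71 + ending $11,228.89

COGS = $10,975.71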